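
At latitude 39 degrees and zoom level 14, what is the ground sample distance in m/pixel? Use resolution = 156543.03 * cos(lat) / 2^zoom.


res = 156543.03 * cos(39) / 2^14 = 156543.03 * 0.77714596 / 16384 = 7.43 m/pixel

7.43 m/pixel


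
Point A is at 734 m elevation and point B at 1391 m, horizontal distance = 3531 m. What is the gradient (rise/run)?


gradient = (1391 - 734) / 3531 = 657 / 3531 = 0.1861

0.1861


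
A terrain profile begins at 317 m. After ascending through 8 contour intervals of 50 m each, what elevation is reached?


elevation = 317 + 8 * 50 = 717 m

717 m


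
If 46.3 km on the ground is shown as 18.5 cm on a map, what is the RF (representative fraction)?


ground = 46.3 km = 4630000 cm; RF denominator = ground / map = 4630000 / 18.5 ≈ 250270; RF = 1:250270

1:250270


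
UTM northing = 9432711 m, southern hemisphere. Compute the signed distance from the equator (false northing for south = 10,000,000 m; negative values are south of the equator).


For southern: actual = 9432711 - 10000000 = -567289 m

-567289 m


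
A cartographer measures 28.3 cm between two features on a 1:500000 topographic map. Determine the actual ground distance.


ground = 28.3 cm * 500000 / 100 = 141500.0 m = 141.5 km

141.5 km


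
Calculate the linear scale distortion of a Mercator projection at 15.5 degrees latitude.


SF = 1 / cos(15.5) = 1 / 0.96363 = 1.038

1.038


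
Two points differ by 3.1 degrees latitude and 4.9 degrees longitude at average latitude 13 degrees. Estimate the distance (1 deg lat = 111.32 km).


dlat_km = 3.1 * 111.32 = 345.092
dlon_km = 4.9 * 111.32 * cos(13) ≈ 531.488
dist = sqrt(345.092^2 + 531.488^2) ≈ 633.7 km

633.7 km


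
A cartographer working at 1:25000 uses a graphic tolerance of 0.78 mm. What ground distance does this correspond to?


ground = 0.78 mm * 25000 / 1000 = 19.5 m

19.5 m


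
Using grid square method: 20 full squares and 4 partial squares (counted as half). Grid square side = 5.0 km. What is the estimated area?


effective squares = 20 + 4 * 0.5 = 22.0
area = 22.0 * 25.0 = 550.0 km^2

550.0 km^2


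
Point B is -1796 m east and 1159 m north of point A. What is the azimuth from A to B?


az = atan2(-1796, 1159) = -57.2 deg
adjusted to 0-360: 302.8 degrees

302.8 degrees


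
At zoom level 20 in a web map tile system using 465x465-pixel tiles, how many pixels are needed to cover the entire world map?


tiles per axis = 2^20 = 1048576
total tiles = 1048576^2 = 1099511627776
pixels per axis = 1048576 * 465 = 487587840
total pixels = 487587840^2 = 237741901715865600

237741901715865600 pixels


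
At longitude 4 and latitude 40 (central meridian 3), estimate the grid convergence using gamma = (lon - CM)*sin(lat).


gamma = (4 - 3) * sin(40) = 1 * 0.642788 = 0.643 degrees

0.643 degrees


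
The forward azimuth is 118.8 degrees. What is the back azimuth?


back azimuth = (118.8 + 180) mod 360 = 298.8 degrees

298.8 degrees


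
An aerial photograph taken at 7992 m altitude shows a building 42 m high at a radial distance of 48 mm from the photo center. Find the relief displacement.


d = h * r / H = 42 * 48 / 7992 = 0.25 mm

0.25 mm


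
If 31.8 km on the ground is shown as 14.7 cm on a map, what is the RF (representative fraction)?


ground = 31.8 km = 3180000 cm; RF denominator = ground / map = 3180000 / 14.7 ≈ 216327; RF = 1:216327

1:216327


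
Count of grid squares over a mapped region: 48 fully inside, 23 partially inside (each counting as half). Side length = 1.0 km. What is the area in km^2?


effective squares = 48 + 23 * 0.5 = 59.5
area = 59.5 * 1.0 = 59.5 km^2

59.5 km^2


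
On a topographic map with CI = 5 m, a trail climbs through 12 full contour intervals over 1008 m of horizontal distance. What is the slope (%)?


elevation change = 12 * 5 = 60 m
slope = 60 / 1008 * 100 = 6.0%

6.0%


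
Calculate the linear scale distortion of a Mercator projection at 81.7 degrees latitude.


SF = 1 / cos(81.7) = 1 / 0.144356 = 6.927

6.927


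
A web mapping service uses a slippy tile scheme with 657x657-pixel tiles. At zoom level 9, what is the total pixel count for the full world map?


tiles per axis = 2^9 = 512
total tiles = 512^2 = 262144
pixels per axis = 512 * 657 = 336384
total pixels = 336384^2 = 113154195456

113154195456 pixels


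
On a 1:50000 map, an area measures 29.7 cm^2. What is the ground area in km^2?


ground_area = 29.7 * (50000/100)^2 = 7425000.0 m^2 = 7.425 km^2

7.425 km^2


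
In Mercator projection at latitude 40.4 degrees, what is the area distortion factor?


area_distortion = 1/cos^2(40.4) = 1.724

1.724


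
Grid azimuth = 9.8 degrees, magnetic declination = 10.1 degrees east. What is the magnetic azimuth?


magnetic azimuth = grid azimuth - declination (east +ve)
mag_az = 9.8 - 10.1 = 359.7 degrees

359.7 degrees


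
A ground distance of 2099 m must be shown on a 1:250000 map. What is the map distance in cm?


map_cm = 2099 * 100 / 250000 = 0.8396 cm ≈ 0.84 cm

0.84 cm


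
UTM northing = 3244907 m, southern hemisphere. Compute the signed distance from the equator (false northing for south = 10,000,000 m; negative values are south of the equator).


For southern: actual = 3244907 - 10000000 = -6755093 m

-6755093 m


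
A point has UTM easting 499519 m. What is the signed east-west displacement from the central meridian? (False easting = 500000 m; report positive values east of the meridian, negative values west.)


displacement = 499519 - 500000 = -481 m

-481 m


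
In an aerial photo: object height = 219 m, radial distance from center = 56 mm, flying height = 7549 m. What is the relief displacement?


d = h * r / H = 219 * 56 / 7549 = 1.62 mm

1.62 mm


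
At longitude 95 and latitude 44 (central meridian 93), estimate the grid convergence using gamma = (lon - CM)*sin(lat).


gamma = (95 - 93) * sin(44) = 2 * 0.694658 = 1.389 degrees

1.389 degrees


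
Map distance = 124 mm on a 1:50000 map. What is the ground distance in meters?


ground = 124 mm * 50000 / 1000 = 6200.0 m

6200.0 m


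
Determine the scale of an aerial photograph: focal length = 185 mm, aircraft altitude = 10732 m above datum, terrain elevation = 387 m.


scale = f / (H - h) = 185 mm / 10345 m = 185 / 10345000 = 1:55919

1:55919


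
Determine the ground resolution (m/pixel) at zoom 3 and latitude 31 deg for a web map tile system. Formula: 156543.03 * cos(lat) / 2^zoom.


res = 156543.03 * cos(31) / 2^3 = 156543.03 * 0.8571673 / 8 = 16772.95 m/pixel

16772.95 m/pixel


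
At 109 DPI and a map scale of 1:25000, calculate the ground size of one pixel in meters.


pixel_cm = 2.54 / 109 ≈ 0.023303 cm
ground = pixel_cm * 25000 / 100 = 2.54 * 25000 / (109 * 100) = 63500 / 10900 ≈ 5.83 m

5.83 m


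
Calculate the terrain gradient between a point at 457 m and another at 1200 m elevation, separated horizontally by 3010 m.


gradient = (1200 - 457) / 3010 = 743 / 3010 = 0.2468

0.2468


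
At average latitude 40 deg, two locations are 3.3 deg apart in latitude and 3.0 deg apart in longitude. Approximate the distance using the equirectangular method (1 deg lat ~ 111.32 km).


dlat_km = 3.3 * 111.32 = 367.356
dlon_km = 3.0 * 111.32 * cos(40) ≈ 255.828
dist = sqrt(367.356^2 + 255.828^2) ≈ 447.7 km

447.7 km


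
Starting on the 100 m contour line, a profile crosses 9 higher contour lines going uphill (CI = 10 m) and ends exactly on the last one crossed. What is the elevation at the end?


elevation = 100 + 9 * 10 = 190 m

190 m


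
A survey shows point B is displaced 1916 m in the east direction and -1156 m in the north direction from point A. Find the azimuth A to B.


az = atan2(1916, -1156) = 121.1 deg
adjusted to 0-360: 121.1 degrees

121.1 degrees


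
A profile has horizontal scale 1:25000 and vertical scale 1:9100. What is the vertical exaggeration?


VE = horizontal_scale / vertical_scale = 25000 / 9100 ≈ 2.7

2.7x


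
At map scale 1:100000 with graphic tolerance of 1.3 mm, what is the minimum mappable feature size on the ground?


ground = 1.3 mm * 100000 / 1000 = 130.0 m

130.0 m


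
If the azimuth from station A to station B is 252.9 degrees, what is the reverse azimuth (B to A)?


back azimuth = (252.9 + 180) mod 360 = 72.9 degrees

72.9 degrees


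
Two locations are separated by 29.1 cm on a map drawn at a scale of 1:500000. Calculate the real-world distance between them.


ground = 29.1 cm * 500000 / 100 = 145500.0 m = 145.5 km

145.5 km


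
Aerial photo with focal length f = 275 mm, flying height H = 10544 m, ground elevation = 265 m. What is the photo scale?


scale = f / (H - h) = 275 mm / 10279 m = 275 / 10279000 = 1:37378

1:37378


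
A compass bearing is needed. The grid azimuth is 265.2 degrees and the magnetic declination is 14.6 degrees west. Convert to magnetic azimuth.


magnetic azimuth = grid azimuth - declination (east +ve)
mag_az = 265.2 - -14.6 = 279.8 degrees

279.8 degrees


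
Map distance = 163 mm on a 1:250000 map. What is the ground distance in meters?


ground = 163 mm * 250000 / 1000 = 40750.0 m

40750.0 m


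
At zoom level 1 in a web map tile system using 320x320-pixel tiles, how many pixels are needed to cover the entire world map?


tiles per axis = 2^1 = 2
total tiles = 2^2 = 4
pixels per axis = 2 * 320 = 640
total pixels = 640^2 = 409600

409600 pixels


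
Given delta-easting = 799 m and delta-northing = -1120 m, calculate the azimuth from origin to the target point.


az = atan2(799, -1120) = 144.5 deg
adjusted to 0-360: 144.5 degrees

144.5 degrees


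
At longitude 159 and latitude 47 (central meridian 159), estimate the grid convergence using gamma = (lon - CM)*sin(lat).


gamma = (159 - 159) * sin(47) = 0 * 0.731354 = 0.0 degrees

0.0 degrees


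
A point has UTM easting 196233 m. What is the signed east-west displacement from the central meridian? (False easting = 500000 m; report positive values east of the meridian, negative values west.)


displacement = 196233 - 500000 = -303767 m

-303767 m


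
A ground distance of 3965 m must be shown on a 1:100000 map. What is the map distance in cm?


map_cm = 3965 * 100 / 100000 = 3.965 cm ≈ 3.97 cm

3.97 cm


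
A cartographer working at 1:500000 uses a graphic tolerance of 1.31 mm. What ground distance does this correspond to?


ground = 1.31 mm * 500000 / 1000 = 655.0 m

655.0 m


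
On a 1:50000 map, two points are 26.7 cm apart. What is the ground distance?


ground = 26.7 cm * 50000 / 100 = 13350.0 m = 13.35 km

13.35 km


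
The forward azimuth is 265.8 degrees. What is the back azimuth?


back azimuth = (265.8 + 180) mod 360 = 85.8 degrees

85.8 degrees


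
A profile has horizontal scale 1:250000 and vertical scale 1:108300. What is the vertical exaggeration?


VE = horizontal_scale / vertical_scale = 250000 / 108300 ≈ 2.3

2.3x


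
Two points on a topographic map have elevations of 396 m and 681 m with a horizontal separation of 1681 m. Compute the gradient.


gradient = (681 - 396) / 1681 = 285 / 1681 = 0.1695

0.1695


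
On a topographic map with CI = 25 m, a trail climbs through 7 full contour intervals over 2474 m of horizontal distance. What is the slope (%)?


elevation change = 7 * 25 = 175 m
slope = 175 / 2474 * 100 = 7.1%

7.1%


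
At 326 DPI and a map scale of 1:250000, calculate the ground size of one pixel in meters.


pixel_cm = 2.54 / 326 ≈ 0.007791 cm
ground = pixel_cm * 250000 / 100 = 2.54 * 250000 / (326 * 100) = 635000 / 32600 ≈ 19.48 m

19.48 m


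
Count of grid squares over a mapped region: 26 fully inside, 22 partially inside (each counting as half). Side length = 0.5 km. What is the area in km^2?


effective squares = 26 + 22 * 0.5 = 37.0
area = 37.0 * 0.25 = 9.25 km^2

9.25 km^2


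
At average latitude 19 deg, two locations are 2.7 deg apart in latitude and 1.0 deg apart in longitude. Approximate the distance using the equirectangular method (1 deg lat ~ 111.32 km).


dlat_km = 2.7 * 111.32 = 300.564
dlon_km = 1.0 * 111.32 * cos(19) ≈ 105.255
dist = sqrt(300.564^2 + 105.255^2) ≈ 318.5 km

318.5 km


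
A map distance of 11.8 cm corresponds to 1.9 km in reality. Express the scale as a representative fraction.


ground = 1.9 km = 190000 cm; RF denominator = ground / map = 190000 / 11.8 ≈ 16102; RF = 1:16102

1:16102


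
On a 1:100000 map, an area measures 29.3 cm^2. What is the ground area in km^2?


ground_area = 29.3 * (100000/100)^2 = 29300000.0 m^2 = 29.3 km^2

29.3 km^2


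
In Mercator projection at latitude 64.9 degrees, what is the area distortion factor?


area_distortion = 1/cos^2(64.9) = 5.557

5.557


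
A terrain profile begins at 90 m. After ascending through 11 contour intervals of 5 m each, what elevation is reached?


elevation = 90 + 11 * 5 = 145 m

145 m


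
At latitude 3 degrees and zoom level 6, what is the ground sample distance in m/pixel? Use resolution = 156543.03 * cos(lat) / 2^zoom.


res = 156543.03 * cos(3) / 2^6 = 156543.03 * 0.99862953 / 64 = 2442.63 m/pixel

2442.63 m/pixel


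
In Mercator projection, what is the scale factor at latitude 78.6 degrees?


SF = 1 / cos(78.6) = 1 / 0.197657 = 5.059

5.059


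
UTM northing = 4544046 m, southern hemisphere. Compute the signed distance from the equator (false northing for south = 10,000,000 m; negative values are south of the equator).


For southern: actual = 4544046 - 10000000 = -5455954 m

-5455954 m


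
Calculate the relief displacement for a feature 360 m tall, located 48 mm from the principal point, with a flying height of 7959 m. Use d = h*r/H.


d = h * r / H = 360 * 48 / 7959 = 2.17 mm

2.17 mm


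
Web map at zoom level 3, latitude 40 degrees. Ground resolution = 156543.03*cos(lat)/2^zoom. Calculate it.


res = 156543.03 * cos(40) / 2^3 = 156543.03 * 0.76604444 / 8 = 14989.86 m/pixel

14989.86 m/pixel


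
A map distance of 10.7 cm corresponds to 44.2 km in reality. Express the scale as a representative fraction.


ground = 44.2 km = 4420000 cm; RF denominator = ground / map = 4420000 / 10.7 ≈ 413084; RF = 1:413084

1:413084


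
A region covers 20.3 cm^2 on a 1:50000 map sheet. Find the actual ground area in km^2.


ground_area = 20.3 * (50000/100)^2 = 5075000.0 m^2 = 5.075 km^2

5.075 km^2


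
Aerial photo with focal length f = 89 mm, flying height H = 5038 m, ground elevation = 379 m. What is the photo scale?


scale = f / (H - h) = 89 mm / 4659 m = 89 / 4659000 = 1:52348

1:52348


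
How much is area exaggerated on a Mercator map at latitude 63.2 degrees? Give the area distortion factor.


area_distortion = 1/cos^2(63.2) = 4.919

4.919


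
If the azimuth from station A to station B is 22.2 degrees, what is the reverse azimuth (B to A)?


back azimuth = (22.2 + 180) mod 360 = 202.2 degrees

202.2 degrees


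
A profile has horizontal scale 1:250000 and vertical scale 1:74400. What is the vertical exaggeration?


VE = horizontal_scale / vertical_scale = 250000 / 74400 ≈ 3.4

3.4x


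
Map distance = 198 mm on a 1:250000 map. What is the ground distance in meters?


ground = 198 mm * 250000 / 1000 = 49500.0 m

49500.0 m


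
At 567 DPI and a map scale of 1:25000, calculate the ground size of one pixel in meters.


pixel_cm = 2.54 / 567 ≈ 0.00448 cm
ground = pixel_cm * 25000 / 100 = 2.54 * 25000 / (567 * 100) = 63500 / 56700 ≈ 1.12 m

1.12 m


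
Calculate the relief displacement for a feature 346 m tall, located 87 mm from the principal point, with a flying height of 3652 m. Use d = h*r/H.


d = h * r / H = 346 * 87 / 3652 = 8.24 mm

8.24 mm


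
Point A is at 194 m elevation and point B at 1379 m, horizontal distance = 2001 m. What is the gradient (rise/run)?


gradient = (1379 - 194) / 2001 = 1185 / 2001 = 0.5922

0.5922


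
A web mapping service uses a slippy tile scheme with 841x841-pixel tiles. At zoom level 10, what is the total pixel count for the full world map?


tiles per axis = 2^10 = 1024
total tiles = 1024^2 = 1048576
pixels per axis = 1024 * 841 = 861184
total pixels = 861184^2 = 741637881856

741637881856 pixels


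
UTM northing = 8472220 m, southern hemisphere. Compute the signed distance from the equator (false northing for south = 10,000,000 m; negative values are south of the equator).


For southern: actual = 8472220 - 10000000 = -1527780 m

-1527780 m


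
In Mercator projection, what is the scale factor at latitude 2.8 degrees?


SF = 1 / cos(2.8) = 1 / 0.998806 = 1.001

1.001


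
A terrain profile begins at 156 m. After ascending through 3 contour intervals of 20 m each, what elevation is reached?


elevation = 156 + 3 * 20 = 216 m

216 m


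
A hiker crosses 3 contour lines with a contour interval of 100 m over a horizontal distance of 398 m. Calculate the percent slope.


elevation change = 3 * 100 = 300 m
slope = 300 / 398 * 100 = 75.4%

75.4%


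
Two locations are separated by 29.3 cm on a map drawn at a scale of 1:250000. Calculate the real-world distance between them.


ground = 29.3 cm * 250000 / 100 = 73250.0 m = 73.25 km

73.25 km


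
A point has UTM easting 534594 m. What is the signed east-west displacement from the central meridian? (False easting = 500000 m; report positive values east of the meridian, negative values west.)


displacement = 534594 - 500000 = 34594 m

34594 m


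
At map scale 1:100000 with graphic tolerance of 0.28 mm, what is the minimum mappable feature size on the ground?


ground = 0.28 mm * 100000 / 1000 = 28.0 m

28.0 m


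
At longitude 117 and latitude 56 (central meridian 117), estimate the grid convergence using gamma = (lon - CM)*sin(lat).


gamma = (117 - 117) * sin(56) = 0 * 0.829038 = 0.0 degrees

0.0 degrees


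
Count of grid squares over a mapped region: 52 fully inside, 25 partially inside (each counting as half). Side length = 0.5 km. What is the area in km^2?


effective squares = 52 + 25 * 0.5 = 64.5
area = 64.5 * 0.25 = 16.125 km^2

16.125 km^2


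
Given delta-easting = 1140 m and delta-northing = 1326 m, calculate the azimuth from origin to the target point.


az = atan2(1140, 1326) = 40.7 deg
adjusted to 0-360: 40.7 degrees

40.7 degrees


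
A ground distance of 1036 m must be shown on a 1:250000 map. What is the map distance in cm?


map_cm = 1036 * 100 / 250000 = 0.4144 cm ≈ 0.41 cm

0.41 cm


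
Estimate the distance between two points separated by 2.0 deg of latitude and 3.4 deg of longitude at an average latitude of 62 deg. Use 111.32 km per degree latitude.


dlat_km = 2.0 * 111.32 = 222.64
dlon_km = 3.4 * 111.32 * cos(62) ≈ 177.689
dist = sqrt(222.64^2 + 177.689^2) ≈ 284.9 km

284.9 km


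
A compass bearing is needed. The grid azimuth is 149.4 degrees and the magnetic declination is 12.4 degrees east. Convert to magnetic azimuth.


magnetic azimuth = grid azimuth - declination (east +ve)
mag_az = 149.4 - 12.4 = 137.0 degrees

137.0 degrees


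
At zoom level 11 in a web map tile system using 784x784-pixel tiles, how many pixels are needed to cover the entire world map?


tiles per axis = 2^11 = 2048
total tiles = 2048^2 = 4194304
pixels per axis = 2048 * 784 = 1605632
total pixels = 1605632^2 = 2578054119424

2578054119424 pixels


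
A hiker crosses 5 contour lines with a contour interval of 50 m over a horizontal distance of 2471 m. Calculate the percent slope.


elevation change = 5 * 50 = 250 m
slope = 250 / 2471 * 100 = 10.1%

10.1%


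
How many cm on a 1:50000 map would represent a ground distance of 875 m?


map_cm = 875 * 100 / 50000 = 1.75 cm

1.75 cm


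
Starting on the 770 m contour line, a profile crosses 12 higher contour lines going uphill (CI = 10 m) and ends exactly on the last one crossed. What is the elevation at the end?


elevation = 770 + 12 * 10 = 890 m

890 m


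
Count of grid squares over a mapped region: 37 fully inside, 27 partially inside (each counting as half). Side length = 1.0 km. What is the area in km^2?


effective squares = 37 + 27 * 0.5 = 50.5
area = 50.5 * 1.0 = 50.5 km^2

50.5 km^2


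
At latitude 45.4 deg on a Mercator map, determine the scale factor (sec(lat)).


SF = 1 / cos(45.4) = 1 / 0.702153 = 1.424

1.424


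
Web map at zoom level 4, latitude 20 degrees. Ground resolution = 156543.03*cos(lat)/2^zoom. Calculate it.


res = 156543.03 * cos(20) / 2^4 = 156543.03 * 0.93969262 / 16 = 9193.9 m/pixel

9193.9 m/pixel


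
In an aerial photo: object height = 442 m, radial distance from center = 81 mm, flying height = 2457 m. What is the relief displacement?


d = h * r / H = 442 * 81 / 2457 = 14.57 mm

14.57 mm


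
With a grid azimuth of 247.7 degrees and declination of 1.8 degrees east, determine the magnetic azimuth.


magnetic azimuth = grid azimuth - declination (east +ve)
mag_az = 247.7 - 1.8 = 245.9 degrees

245.9 degrees


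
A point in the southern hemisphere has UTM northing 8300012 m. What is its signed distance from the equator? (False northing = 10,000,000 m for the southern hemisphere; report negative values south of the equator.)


For southern: actual = 8300012 - 10000000 = -1699988 m

-1699988 m


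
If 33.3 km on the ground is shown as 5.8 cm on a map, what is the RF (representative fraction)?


ground = 33.3 km = 3330000 cm; RF denominator = ground / map = 3330000 / 5.8 ≈ 574138; RF = 1:574138

1:574138


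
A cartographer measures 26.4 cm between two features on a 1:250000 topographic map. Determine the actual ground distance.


ground = 26.4 cm * 250000 / 100 = 66000.0 m = 66.0 km

66.0 km


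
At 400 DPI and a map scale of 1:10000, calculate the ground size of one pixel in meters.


pixel_cm = 2.54 / 400 = 0.00635 cm
ground = pixel_cm * 10000 / 100 = 2.54 * 10000 / (400 * 100) = 25400 / 40000 ≈ 0.64 m

0.64 m


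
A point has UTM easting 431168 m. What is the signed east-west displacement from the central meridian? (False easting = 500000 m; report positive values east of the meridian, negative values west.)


displacement = 431168 - 500000 = -68832 m

-68832 m


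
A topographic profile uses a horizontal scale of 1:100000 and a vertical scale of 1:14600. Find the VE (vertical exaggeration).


VE = horizontal_scale / vertical_scale = 100000 / 14600 ≈ 6.8

6.8x


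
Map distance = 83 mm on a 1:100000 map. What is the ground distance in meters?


ground = 83 mm * 100000 / 1000 = 8300.0 m

8300.0 m


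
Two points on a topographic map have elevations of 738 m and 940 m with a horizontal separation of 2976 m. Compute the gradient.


gradient = (940 - 738) / 2976 = 202 / 2976 = 0.0679

0.0679


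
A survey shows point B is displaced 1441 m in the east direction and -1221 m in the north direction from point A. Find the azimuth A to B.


az = atan2(1441, -1221) = 130.3 deg
adjusted to 0-360: 130.3 degrees

130.3 degrees


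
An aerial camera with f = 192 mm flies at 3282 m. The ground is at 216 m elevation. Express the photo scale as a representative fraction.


scale = f / (H - h) = 192 mm / 3066 m = 192 / 3066000 = 1:15969

1:15969


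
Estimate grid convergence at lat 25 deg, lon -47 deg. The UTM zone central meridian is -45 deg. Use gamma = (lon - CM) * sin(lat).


gamma = (-47 - -45) * sin(25) = -2 * 0.422618 = -0.845 degrees

-0.845 degrees


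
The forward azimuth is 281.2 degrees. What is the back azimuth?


back azimuth = (281.2 + 180) mod 360 = 101.2 degrees

101.2 degrees


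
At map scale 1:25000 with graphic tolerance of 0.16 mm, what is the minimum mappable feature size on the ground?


ground = 0.16 mm * 25000 / 1000 = 4.0 m

4.0 m


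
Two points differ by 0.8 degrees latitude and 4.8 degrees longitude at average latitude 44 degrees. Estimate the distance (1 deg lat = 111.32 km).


dlat_km = 0.8 * 111.32 = 89.056
dlon_km = 4.8 * 111.32 * cos(44) ≈ 384.369
dist = sqrt(89.056^2 + 384.369^2) ≈ 394.6 km

394.6 km


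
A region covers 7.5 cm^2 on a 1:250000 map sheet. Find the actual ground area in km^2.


ground_area = 7.5 * (250000/100)^2 = 46875000.0 m^2 = 46.875 km^2

46.875 km^2


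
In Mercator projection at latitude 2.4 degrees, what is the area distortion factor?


area_distortion = 1/cos^2(2.4) = 1.002

1.002


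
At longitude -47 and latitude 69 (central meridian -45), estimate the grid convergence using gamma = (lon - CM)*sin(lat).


gamma = (-47 - -45) * sin(69) = -2 * 0.93358 = -1.867 degrees

-1.867 degrees


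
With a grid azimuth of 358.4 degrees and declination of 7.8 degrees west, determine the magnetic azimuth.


magnetic azimuth = grid azimuth - declination (east +ve)
mag_az = 358.4 - -7.8 = 6.2 degrees

6.2 degrees


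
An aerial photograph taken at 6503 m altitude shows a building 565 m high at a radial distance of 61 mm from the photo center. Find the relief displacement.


d = h * r / H = 565 * 61 / 6503 = 5.3 mm

5.3 mm


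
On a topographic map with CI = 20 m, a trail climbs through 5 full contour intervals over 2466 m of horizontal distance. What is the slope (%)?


elevation change = 5 * 20 = 100 m
slope = 100 / 2466 * 100 = 4.1%

4.1%


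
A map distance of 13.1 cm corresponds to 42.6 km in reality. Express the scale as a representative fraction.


ground = 42.6 km = 4260000 cm; RF denominator = ground / map = 4260000 / 13.1 ≈ 325191; RF = 1:325191

1:325191


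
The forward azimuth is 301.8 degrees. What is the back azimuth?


back azimuth = (301.8 + 180) mod 360 = 121.8 degrees

121.8 degrees


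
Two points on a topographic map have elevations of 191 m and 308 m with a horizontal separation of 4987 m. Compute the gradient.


gradient = (308 - 191) / 4987 = 117 / 4987 = 0.0235

0.0235


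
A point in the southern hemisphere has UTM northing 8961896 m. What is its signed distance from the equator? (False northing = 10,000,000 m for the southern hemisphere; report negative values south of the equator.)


For southern: actual = 8961896 - 10000000 = -1038104 m

-1038104 m


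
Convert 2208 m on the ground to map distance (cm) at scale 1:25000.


map_cm = 2208 * 100 / 25000 = 8.832 cm ≈ 8.83 cm

8.83 cm


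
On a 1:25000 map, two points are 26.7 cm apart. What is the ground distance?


ground = 26.7 cm * 25000 / 100 = 6675.0 m = 6.675 km

6.675 km


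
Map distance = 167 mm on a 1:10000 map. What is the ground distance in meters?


ground = 167 mm * 10000 / 1000 = 1670.0 m

1670.0 m


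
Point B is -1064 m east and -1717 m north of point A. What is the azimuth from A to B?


az = atan2(-1064, -1717) = -148.2 deg
adjusted to 0-360: 211.8 degrees

211.8 degrees


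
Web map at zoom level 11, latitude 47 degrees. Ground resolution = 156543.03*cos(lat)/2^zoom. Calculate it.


res = 156543.03 * cos(47) / 2^11 = 156543.03 * 0.68199836 / 2048 = 52.13 m/pixel

52.13 m/pixel


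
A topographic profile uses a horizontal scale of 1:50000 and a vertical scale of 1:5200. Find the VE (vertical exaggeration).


VE = horizontal_scale / vertical_scale = 50000 / 5200 ≈ 9.6

9.6x


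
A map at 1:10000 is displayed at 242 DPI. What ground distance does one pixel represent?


pixel_cm = 2.54 / 242 ≈ 0.010496 cm
ground = pixel_cm * 10000 / 100 = 2.54 * 10000 / (242 * 100) = 25400 / 24200 ≈ 1.05 m

1.05 m


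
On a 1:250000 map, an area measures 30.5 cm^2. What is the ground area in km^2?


ground_area = 30.5 * (250000/100)^2 = 190625000.0 m^2 = 190.625 km^2

190.625 km^2


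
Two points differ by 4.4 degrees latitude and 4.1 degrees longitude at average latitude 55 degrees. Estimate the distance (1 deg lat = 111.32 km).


dlat_km = 4.4 * 111.32 = 489.808
dlon_km = 4.1 * 111.32 * cos(55) ≈ 261.787
dist = sqrt(489.808^2 + 261.787^2) ≈ 555.4 km

555.4 km


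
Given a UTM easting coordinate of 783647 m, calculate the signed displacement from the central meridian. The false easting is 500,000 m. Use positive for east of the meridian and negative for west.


displacement = 783647 - 500000 = 283647 m

283647 m


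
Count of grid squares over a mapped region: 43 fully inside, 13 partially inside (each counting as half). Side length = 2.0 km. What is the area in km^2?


effective squares = 43 + 13 * 0.5 = 49.5
area = 49.5 * 4.0 = 198.0 km^2

198.0 km^2


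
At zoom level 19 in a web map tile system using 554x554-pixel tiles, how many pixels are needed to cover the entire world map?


tiles per axis = 2^19 = 524288
total tiles = 524288^2 = 274877906944
pixels per axis = 524288 * 554 = 290455552
total pixels = 290455552^2 = 84364427687624704

84364427687624704 pixels


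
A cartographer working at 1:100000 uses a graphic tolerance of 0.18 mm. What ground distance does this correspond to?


ground = 0.18 mm * 100000 / 1000 = 18.0 m

18.0 m


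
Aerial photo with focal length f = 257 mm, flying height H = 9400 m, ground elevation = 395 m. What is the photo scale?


scale = f / (H - h) = 257 mm / 9005 m = 257 / 9005000 = 1:35039

1:35039


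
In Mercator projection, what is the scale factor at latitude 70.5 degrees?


SF = 1 / cos(70.5) = 1 / 0.333807 = 2.996

2.996


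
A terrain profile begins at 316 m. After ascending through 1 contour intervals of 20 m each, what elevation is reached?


elevation = 316 + 1 * 20 = 336 m

336 m


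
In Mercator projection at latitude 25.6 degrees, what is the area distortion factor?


area_distortion = 1/cos^2(25.6) = 1.23

1.23


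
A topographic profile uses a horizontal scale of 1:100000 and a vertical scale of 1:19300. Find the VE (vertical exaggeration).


VE = horizontal_scale / vertical_scale = 100000 / 19300 ≈ 5.2

5.2x


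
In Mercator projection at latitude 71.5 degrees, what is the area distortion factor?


area_distortion = 1/cos^2(71.5) = 9.932

9.932


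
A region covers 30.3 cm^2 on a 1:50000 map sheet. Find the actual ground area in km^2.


ground_area = 30.3 * (50000/100)^2 = 7575000.0 m^2 = 7.575 km^2

7.575 km^2


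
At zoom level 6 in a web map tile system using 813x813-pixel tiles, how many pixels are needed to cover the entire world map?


tiles per axis = 2^6 = 64
total tiles = 64^2 = 4096
pixels per axis = 64 * 813 = 52032
total pixels = 52032^2 = 2707329024

2707329024 pixels


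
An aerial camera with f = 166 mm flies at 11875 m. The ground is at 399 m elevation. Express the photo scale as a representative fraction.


scale = f / (H - h) = 166 mm / 11476 m = 166 / 11476000 = 1:69133

1:69133


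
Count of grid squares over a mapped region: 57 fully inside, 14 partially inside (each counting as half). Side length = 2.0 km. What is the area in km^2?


effective squares = 57 + 14 * 0.5 = 64.0
area = 64.0 * 4.0 = 256.0 km^2

256.0 km^2


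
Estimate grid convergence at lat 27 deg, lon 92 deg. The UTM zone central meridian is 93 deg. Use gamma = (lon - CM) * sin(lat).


gamma = (92 - 93) * sin(27) = -1 * 0.45399 = -0.454 degrees

-0.454 degrees


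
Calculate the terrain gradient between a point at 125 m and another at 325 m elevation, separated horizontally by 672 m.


gradient = (325 - 125) / 672 = 200 / 672 = 0.2976

0.2976


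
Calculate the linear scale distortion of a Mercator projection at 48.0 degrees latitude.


SF = 1 / cos(48.0) = 1 / 0.669131 = 1.494

1.494


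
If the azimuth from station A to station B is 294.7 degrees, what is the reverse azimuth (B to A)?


back azimuth = (294.7 + 180) mod 360 = 114.7 degrees

114.7 degrees


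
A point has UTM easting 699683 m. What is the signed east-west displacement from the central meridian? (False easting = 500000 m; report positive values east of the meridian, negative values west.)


displacement = 699683 - 500000 = 199683 m

199683 m


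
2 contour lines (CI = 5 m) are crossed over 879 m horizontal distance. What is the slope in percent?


elevation change = 2 * 5 = 10 m
slope = 10 / 879 * 100 = 1.1%

1.1%


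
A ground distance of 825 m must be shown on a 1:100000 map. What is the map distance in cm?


map_cm = 825 * 100 / 100000 = 0.825 cm ≈ 0.83 cm

0.83 cm


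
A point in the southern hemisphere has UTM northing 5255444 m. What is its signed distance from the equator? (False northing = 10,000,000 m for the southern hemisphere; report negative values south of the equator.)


For southern: actual = 5255444 - 10000000 = -4744556 m

-4744556 m


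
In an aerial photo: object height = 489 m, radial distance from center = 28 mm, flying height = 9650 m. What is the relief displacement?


d = h * r / H = 489 * 28 / 9650 = 1.42 mm

1.42 mm


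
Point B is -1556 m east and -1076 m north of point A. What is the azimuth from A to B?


az = atan2(-1556, -1076) = -124.7 deg
adjusted to 0-360: 235.3 degrees

235.3 degrees


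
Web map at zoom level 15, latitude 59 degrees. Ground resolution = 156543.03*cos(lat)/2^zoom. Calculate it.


res = 156543.03 * cos(59) / 2^15 = 156543.03 * 0.51503807 / 32768 = 2.46 m/pixel

2.46 m/pixel


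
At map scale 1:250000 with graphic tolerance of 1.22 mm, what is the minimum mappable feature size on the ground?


ground = 1.22 mm * 250000 / 1000 = 305.0 m

305.0 m


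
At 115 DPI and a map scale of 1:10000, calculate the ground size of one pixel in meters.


pixel_cm = 2.54 / 115 ≈ 0.022087 cm
ground = pixel_cm * 10000 / 100 = 2.54 * 10000 / (115 * 100) = 25400 / 11500 ≈ 2.21 m

2.21 m


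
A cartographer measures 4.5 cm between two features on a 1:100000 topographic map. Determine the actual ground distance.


ground = 4.5 cm * 100000 / 100 = 4500.0 m = 4.5 km

4.5 km


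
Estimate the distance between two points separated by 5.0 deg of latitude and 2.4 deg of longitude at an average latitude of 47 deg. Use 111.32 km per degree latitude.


dlat_km = 5.0 * 111.32 = 556.6
dlon_km = 2.4 * 111.32 * cos(47) ≈ 182.208
dist = sqrt(556.6^2 + 182.208^2) ≈ 585.7 km

585.7 km


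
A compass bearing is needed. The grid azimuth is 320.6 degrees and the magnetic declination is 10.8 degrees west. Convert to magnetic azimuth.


magnetic azimuth = grid azimuth - declination (east +ve)
mag_az = 320.6 - -10.8 = 331.4 degrees

331.4 degrees


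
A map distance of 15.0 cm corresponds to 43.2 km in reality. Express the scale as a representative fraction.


ground = 43.2 km = 4320000 cm; RF denominator = ground / map = 4320000 / 15.0 = 288000; RF = 1:288000

1:288000


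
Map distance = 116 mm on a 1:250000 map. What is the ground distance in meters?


ground = 116 mm * 250000 / 1000 = 29000.0 m

29000.0 m


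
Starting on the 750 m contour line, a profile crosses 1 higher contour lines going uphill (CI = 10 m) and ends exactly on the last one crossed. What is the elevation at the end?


elevation = 750 + 1 * 10 = 760 m

760 m


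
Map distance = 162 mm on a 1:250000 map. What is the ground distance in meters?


ground = 162 mm * 250000 / 1000 = 40500.0 m

40500.0 m


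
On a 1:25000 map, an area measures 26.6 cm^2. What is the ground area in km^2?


ground_area = 26.6 * (25000/100)^2 = 1662500.0 m^2 = 1.6625 km^2 ≈ 1.663 km^2

1.663 km^2


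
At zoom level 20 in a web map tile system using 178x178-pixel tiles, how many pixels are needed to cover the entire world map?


tiles per axis = 2^20 = 1048576
total tiles = 1048576^2 = 1099511627776
pixels per axis = 1048576 * 178 = 186646528
total pixels = 186646528^2 = 34836926414454784

34836926414454784 pixels


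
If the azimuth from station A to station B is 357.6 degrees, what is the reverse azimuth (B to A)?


back azimuth = (357.6 + 180) mod 360 = 177.6 degrees

177.6 degrees


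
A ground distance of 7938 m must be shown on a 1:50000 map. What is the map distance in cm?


map_cm = 7938 * 100 / 50000 = 15.876 cm ≈ 15.88 cm

15.88 cm


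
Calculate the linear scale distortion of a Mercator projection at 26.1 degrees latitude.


SF = 1 / cos(26.1) = 1 / 0.898028 = 1.114

1.114


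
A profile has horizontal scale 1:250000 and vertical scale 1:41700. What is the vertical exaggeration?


VE = horizontal_scale / vertical_scale = 250000 / 41700 ≈ 6.0

6.0x


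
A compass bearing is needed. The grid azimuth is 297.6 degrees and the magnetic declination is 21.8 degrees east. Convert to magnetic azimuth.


magnetic azimuth = grid azimuth - declination (east +ve)
mag_az = 297.6 - 21.8 = 275.8 degrees

275.8 degrees


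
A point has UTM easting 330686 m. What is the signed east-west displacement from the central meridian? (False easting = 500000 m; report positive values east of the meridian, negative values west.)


displacement = 330686 - 500000 = -169314 m

-169314 m


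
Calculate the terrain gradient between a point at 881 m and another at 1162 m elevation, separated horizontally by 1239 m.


gradient = (1162 - 881) / 1239 = 281 / 1239 = 0.2268

0.2268


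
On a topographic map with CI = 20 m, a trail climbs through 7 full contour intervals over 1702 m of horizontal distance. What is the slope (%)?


elevation change = 7 * 20 = 140 m
slope = 140 / 1702 * 100 = 8.2%

8.2%


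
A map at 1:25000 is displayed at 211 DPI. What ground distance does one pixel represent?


pixel_cm = 2.54 / 211 ≈ 0.012038 cm
ground = pixel_cm * 25000 / 100 = 2.54 * 25000 / (211 * 100) = 63500 / 21100 ≈ 3.01 m

3.01 m


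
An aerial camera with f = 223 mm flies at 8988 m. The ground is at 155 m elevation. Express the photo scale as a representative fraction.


scale = f / (H - h) = 223 mm / 8833 m = 223 / 8833000 = 1:39610

1:39610


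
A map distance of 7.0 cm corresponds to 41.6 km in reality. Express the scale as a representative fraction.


ground = 41.6 km = 4160000 cm; RF denominator = ground / map = 4160000 / 7.0 ≈ 594286; RF = 1:594286

1:594286


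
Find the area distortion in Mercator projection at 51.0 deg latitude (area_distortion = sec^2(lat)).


area_distortion = 1/cos^2(51.0) = 2.525

2.525


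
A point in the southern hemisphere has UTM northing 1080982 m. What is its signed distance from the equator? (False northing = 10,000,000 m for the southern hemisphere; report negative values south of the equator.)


For southern: actual = 1080982 - 10000000 = -8919018 m

-8919018 m


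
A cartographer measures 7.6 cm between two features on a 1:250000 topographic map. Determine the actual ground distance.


ground = 7.6 cm * 250000 / 100 = 19000.0 m = 19.0 km

19.0 km


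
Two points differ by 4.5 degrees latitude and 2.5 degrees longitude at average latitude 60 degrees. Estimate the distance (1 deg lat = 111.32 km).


dlat_km = 4.5 * 111.32 = 500.94
dlon_km = 2.5 * 111.32 * cos(60) ≈ 139.15
dist = sqrt(500.94^2 + 139.15^2) ≈ 519.9 km

519.9 km


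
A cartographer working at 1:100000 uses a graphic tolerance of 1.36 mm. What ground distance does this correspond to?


ground = 1.36 mm * 100000 / 1000 = 136.0 m

136.0 m


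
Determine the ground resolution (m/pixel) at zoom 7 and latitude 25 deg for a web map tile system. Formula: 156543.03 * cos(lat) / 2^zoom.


res = 156543.03 * cos(25) / 2^7 = 156543.03 * 0.90630779 / 128 = 1108.41 m/pixel

1108.41 m/pixel


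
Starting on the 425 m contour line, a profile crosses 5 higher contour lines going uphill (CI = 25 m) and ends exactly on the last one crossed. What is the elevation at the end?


elevation = 425 + 5 * 25 = 550 m

550 m


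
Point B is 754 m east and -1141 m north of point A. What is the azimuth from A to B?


az = atan2(754, -1141) = 146.5 deg
adjusted to 0-360: 146.5 degrees

146.5 degrees
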